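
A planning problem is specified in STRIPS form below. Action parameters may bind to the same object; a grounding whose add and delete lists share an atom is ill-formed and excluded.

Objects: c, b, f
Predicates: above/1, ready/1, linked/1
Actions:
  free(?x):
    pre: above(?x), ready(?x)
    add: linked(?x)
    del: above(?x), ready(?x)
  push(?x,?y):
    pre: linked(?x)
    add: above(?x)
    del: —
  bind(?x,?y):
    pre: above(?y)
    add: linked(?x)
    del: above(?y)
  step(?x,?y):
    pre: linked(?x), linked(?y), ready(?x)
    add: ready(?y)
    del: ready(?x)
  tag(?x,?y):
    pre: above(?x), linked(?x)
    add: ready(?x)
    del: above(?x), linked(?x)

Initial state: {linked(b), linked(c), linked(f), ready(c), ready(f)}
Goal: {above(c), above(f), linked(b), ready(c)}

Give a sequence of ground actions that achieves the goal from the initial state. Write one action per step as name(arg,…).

push(c,c); push(f,c)

1. push(c,c)  →  {above(c), linked(b), linked(c), linked(f), ready(c), ready(f)}
2. push(f,c)  →  {above(c), above(f), linked(b), linked(c), linked(f), ready(c), ready(f)}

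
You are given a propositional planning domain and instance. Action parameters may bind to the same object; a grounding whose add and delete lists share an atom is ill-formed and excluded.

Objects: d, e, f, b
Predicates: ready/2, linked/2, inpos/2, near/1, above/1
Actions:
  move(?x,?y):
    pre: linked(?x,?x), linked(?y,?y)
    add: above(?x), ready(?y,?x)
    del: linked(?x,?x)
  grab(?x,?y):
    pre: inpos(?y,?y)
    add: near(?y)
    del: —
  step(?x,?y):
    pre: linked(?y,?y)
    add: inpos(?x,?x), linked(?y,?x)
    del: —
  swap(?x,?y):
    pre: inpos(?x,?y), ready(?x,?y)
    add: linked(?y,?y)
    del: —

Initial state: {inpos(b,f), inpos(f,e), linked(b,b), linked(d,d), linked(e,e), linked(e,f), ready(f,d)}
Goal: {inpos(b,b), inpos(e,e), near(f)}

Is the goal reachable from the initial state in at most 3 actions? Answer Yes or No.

No

1. step(e,d)  →  {inpos(b,f), inpos(e,e), inpos(f,e), linked(b,b), linked(d,d), linked(d,e), linked(e,e), linked(e,f), ready(f,d)}
2. step(f,d)  →  {inpos(b,f), inpos(e,e), inpos(f,e), inpos(f,f), linked(b,b), linked(d,d), linked(d,e), linked(d,f), linked(e,e), linked(e,f), ready(f,d)}
3. grab(d,f)  →  {inpos(b,f), inpos(e,e), inpos(f,e), inpos(f,f), linked(b,b), linked(d,d), linked(d,e), linked(d,f), linked(e,e), linked(e,f), near(f), ready(f,d)}
4. step(b,d)  →  {inpos(b,b), inpos(b,f), inpos(e,e), inpos(f,e), inpos(f,f), linked(b,b), linked(d,b), linked(d,d), linked(d,e), linked(d,f), linked(e,e), linked(e,f), near(f), ready(f,d)}
optimal plan length = 4; 4 > 3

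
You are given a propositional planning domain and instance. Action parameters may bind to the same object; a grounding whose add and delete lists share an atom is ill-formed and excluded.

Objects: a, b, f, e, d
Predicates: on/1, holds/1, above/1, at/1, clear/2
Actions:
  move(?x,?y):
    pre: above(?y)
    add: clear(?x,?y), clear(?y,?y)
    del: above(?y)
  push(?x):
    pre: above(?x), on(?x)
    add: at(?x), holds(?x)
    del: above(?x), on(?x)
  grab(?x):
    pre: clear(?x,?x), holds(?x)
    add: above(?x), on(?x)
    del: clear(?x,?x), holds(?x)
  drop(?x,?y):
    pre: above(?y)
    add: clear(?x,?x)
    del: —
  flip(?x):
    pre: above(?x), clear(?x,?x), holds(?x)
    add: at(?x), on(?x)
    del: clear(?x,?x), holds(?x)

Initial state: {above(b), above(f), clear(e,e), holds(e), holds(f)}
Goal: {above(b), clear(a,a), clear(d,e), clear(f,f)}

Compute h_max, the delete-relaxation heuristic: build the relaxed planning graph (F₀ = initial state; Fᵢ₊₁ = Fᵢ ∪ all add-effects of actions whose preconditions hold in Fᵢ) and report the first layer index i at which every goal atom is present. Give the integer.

F0 = init (5 atoms)
F1 = F0 ∪ {above(e), clear(a,a), clear(a,b), clear(a,f), clear(b,b), clear(b,f), clear(d,b), clear(d,d), clear(d,f), clear(e,b), clear(e,f), clear(f,b), clear(f,f), on(e)}  (19 atoms)
F2 = F1 ∪ {at(e), at(f), clear(a,e), clear(b,e), clear(d,e), clear(f,e), on(f)}  (26 atoms)
goal ⊆ F2  ⇒  h_max = 2

2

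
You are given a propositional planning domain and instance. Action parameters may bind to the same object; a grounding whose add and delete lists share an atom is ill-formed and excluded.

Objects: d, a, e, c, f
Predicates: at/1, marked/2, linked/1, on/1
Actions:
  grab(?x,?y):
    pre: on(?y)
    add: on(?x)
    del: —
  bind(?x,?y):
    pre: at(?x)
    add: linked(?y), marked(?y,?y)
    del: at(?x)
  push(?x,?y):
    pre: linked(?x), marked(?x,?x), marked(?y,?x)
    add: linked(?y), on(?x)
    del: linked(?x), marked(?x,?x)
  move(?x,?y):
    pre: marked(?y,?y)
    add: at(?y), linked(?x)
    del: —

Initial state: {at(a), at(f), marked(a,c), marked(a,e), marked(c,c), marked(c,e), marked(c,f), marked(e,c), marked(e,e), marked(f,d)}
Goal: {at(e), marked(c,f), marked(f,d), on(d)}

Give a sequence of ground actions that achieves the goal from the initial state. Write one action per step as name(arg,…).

bind(a,d); push(d,f); move(d,e)

1. bind(a,d)  →  {at(f), linked(d), marked(a,c), marked(a,e), marked(c,c), marked(c,e), marked(c,f), marked(d,d), marked(e,c), marked(e,e), marked(f,d)}
2. push(d,f)  →  {at(f), linked(f), marked(a,c), marked(a,e), marked(c,c), marked(c,e), marked(c,f), marked(e,c), marked(e,e), marked(f,d), on(d)}
3. move(d,e)  →  {at(e), at(f), linked(d), linked(f), marked(a,c), marked(a,e), marked(c,c), marked(c,e), marked(c,f), marked(e,c), marked(e,e), marked(f,d), on(d)}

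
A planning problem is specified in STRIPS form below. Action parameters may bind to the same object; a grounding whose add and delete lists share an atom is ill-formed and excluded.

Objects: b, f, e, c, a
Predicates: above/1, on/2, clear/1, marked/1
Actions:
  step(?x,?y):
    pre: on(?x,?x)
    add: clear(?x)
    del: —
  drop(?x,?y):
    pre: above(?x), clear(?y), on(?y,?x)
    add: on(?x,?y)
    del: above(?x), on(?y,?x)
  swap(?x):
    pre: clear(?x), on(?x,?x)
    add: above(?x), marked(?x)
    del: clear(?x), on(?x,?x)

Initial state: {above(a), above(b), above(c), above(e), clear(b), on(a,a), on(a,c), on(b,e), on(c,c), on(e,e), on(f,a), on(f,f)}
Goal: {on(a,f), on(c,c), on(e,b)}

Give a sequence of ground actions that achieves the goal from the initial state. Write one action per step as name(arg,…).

step(f,b); drop(e,b); drop(a,f)

1. step(f,b)  →  {above(a), above(b), above(c), above(e), clear(b), clear(f), on(a,a), on(a,c), on(b,e), on(c,c), on(e,e), on(f,a), on(f,f)}
2. drop(e,b)  →  {above(a), above(b), above(c), clear(b), clear(f), on(a,a), on(a,c), on(c,c), on(e,b), on(e,e), on(f,a), on(f,f)}
3. drop(a,f)  →  {above(b), above(c), clear(b), clear(f), on(a,a), on(a,c), on(a,f), on(c,c), on(e,b), on(e,e), on(f,f)}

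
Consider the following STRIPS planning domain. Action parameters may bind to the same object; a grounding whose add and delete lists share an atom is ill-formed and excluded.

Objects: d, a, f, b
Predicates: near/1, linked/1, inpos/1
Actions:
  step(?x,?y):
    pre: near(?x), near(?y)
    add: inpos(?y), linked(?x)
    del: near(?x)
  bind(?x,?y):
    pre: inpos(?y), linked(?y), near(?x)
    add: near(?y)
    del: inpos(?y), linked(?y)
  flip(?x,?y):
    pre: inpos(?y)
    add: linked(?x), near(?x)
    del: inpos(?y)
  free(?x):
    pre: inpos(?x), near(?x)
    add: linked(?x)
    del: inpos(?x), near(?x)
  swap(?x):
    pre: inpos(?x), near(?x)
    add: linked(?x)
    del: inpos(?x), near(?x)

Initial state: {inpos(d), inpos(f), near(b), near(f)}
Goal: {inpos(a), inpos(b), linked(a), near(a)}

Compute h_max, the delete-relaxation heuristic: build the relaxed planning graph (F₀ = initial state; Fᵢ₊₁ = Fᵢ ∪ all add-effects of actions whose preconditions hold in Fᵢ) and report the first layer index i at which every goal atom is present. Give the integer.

F0 = init (4 atoms)
F1 = F0 ∪ {inpos(b), linked(a), linked(b), linked(d), linked(f), near(a), near(d)}  (11 atoms)
F2 = F1 ∪ {inpos(a)}  (12 atoms)
goal ⊆ F2  ⇒  h_max = 2

2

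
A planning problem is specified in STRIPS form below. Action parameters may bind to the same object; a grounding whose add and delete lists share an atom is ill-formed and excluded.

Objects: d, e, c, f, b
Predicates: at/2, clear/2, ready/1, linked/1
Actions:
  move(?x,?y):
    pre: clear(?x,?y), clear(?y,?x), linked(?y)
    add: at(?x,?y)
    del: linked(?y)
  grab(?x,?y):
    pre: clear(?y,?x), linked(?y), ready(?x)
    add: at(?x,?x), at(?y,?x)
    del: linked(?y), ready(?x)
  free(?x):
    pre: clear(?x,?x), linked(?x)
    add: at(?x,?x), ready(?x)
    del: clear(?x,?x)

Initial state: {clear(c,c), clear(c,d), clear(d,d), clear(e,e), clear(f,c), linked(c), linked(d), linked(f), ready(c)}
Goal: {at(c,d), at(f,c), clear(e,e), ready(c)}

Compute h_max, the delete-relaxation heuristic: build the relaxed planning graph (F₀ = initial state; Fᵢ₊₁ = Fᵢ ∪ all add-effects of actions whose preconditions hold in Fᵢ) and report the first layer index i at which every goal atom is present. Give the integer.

F0 = init (9 atoms)
F1 = F0 ∪ {at(c,c), at(d,d), at(f,c), ready(d)}  (13 atoms)
F2 = F1 ∪ {at(c,d)}  (14 atoms)
goal ⊆ F2  ⇒  h_max = 2

2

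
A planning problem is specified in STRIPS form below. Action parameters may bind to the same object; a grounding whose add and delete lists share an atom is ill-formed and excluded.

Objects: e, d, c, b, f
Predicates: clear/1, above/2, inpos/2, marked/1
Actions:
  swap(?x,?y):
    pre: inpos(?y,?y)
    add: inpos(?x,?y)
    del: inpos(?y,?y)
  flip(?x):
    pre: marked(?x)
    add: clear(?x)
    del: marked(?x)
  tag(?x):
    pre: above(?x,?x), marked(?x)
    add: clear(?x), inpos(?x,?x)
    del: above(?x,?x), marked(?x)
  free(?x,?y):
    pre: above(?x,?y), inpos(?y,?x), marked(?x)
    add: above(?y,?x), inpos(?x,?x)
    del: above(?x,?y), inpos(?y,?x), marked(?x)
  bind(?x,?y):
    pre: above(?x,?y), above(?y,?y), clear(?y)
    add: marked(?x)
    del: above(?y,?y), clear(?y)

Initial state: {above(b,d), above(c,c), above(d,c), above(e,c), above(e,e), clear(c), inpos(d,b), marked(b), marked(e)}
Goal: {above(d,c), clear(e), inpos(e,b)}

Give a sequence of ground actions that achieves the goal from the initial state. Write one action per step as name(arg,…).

1. flip(e)  →  {above(b,d), above(c,c), above(d,c), above(e,c), above(e,e), clear(c), clear(e), inpos(d,b), marked(b)}
2. free(b,d)  →  {above(c,c), above(d,b), above(d,c), above(e,c), above(e,e), clear(c), clear(e), inpos(b,b)}
3. swap(e,b)  →  {above(c,c), above(d,b), above(d,c), above(e,c), above(e,e), clear(c), clear(e), inpos(e,b)}

flip(e); free(b,d); swap(e,b)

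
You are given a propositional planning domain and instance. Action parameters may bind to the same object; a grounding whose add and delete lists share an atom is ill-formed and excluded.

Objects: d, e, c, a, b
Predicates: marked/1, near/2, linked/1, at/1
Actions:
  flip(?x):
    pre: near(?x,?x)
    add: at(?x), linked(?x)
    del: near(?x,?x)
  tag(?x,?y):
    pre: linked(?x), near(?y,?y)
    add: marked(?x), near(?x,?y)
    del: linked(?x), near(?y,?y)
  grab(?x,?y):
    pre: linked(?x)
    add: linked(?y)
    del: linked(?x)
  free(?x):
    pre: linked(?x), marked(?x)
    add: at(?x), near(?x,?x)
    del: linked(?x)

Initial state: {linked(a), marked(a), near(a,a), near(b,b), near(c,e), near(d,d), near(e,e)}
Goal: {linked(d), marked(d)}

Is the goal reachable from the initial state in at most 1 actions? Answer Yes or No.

No

1. flip(d)  →  {at(d), linked(a), linked(d), marked(a), near(a,a), near(b,b), near(c,e), near(e,e)}
2. tag(d,e)  →  {at(d), linked(a), marked(a), marked(d), near(a,a), near(b,b), near(c,e), near(d,e)}
3. grab(a,d)  →  {at(d), linked(d), marked(a), marked(d), near(a,a), near(b,b), near(c,e), near(d,e)}
optimal plan length = 3; 3 > 1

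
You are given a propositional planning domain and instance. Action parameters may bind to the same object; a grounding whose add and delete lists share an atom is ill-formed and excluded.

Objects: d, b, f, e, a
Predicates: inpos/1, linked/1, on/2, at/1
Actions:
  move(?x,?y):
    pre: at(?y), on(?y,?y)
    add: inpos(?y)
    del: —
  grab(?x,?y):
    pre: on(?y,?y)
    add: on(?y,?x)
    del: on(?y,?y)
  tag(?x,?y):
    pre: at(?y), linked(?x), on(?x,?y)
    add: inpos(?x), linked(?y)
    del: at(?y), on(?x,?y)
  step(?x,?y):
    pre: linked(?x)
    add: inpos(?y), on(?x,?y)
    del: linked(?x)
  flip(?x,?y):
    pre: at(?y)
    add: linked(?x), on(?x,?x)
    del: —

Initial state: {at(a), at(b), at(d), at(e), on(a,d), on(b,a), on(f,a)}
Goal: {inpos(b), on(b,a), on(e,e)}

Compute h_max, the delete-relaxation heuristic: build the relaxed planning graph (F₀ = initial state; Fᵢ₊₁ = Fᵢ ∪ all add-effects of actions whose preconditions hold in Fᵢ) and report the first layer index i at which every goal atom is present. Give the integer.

F0 = init (7 atoms)
F1 = F0 ∪ {linked(a), linked(b), linked(d), linked(e), linked(f), on(a,a), on(b,b), on(d,d), on(e,e), on(f,f)}  (17 atoms)
F2 = F1 ∪ {inpos(a), inpos(b), inpos(d), inpos(e), inpos(f), on(a,b), on(a,e), on(a,f), on(b,d), on(b,e), on(b,f), on(d,a), on(d,b), on(d,e), on(d,f), on(e,a), on(e,b), on(e,d), on(e,f), on(f,b), on(f,d), on(f,e)}  (39 atoms)
goal ⊆ F2  ⇒  h_max = 2

2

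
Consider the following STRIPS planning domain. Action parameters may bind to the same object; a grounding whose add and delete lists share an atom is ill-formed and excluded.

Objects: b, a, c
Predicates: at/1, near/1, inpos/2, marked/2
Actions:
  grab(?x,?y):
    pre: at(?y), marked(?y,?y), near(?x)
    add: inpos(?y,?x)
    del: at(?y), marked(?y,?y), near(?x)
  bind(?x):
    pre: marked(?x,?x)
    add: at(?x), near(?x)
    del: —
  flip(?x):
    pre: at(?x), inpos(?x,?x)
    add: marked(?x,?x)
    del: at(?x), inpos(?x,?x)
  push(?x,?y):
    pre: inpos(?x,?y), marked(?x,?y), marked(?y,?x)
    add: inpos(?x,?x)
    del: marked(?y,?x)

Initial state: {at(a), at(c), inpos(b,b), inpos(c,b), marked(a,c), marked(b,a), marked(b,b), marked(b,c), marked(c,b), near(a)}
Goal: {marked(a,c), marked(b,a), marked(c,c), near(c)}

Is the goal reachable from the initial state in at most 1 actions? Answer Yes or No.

No

1. push(c,b)  →  {at(a), at(c), inpos(b,b), inpos(c,b), inpos(c,c), marked(a,c), marked(b,a), marked(b,b), marked(c,b), near(a)}
2. flip(c)  →  {at(a), inpos(b,b), inpos(c,b), marked(a,c), marked(b,a), marked(b,b), marked(c,b), marked(c,c), near(a)}
3. bind(c)  →  {at(a), at(c), inpos(b,b), inpos(c,b), marked(a,c), marked(b,a), marked(b,b), marked(c,b), marked(c,c), near(a), near(c)}
optimal plan length = 3; 3 > 1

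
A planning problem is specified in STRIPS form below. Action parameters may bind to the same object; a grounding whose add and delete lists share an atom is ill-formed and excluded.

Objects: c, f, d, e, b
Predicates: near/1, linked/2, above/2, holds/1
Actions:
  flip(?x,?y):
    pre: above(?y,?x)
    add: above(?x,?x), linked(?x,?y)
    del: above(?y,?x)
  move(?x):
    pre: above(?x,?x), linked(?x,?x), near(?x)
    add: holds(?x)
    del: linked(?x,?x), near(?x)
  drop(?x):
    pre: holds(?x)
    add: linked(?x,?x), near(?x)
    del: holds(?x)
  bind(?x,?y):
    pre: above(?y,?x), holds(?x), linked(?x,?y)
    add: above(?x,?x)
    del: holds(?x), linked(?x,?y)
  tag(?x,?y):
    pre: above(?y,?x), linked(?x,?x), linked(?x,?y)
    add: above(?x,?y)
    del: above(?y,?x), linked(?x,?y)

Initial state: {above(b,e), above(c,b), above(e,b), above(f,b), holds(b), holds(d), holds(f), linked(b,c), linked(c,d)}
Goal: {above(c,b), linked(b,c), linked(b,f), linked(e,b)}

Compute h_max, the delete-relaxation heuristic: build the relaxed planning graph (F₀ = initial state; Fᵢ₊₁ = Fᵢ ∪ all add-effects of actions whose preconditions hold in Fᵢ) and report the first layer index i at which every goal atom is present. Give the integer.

F0 = init (9 atoms)
F1 = F0 ∪ {above(b,b), above(e,e), linked(b,b), linked(b,e), linked(b,f), linked(d,d), linked(e,b), linked(f,f), near(b), near(d), near(f)}  (20 atoms)
goal ⊆ F1  ⇒  h_max = 1

1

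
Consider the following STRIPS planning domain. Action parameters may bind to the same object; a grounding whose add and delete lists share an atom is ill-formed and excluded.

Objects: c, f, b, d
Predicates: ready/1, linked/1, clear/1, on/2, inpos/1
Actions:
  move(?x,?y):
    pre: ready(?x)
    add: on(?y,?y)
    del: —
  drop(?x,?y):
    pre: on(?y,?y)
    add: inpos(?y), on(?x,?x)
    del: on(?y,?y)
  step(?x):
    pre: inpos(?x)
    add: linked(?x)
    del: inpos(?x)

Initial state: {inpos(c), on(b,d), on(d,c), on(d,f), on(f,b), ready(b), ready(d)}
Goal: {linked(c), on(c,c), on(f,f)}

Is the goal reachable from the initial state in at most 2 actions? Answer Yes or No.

No

1. move(b,c)  →  {inpos(c), on(b,d), on(c,c), on(d,c), on(d,f), on(f,b), ready(b), ready(d)}
2. move(b,f)  →  {inpos(c), on(b,d), on(c,c), on(d,c), on(d,f), on(f,b), on(f,f), ready(b), ready(d)}
3. step(c)  →  {linked(c), on(b,d), on(c,c), on(d,c), on(d,f), on(f,b), on(f,f), ready(b), ready(d)}
optimal plan length = 3; 3 > 2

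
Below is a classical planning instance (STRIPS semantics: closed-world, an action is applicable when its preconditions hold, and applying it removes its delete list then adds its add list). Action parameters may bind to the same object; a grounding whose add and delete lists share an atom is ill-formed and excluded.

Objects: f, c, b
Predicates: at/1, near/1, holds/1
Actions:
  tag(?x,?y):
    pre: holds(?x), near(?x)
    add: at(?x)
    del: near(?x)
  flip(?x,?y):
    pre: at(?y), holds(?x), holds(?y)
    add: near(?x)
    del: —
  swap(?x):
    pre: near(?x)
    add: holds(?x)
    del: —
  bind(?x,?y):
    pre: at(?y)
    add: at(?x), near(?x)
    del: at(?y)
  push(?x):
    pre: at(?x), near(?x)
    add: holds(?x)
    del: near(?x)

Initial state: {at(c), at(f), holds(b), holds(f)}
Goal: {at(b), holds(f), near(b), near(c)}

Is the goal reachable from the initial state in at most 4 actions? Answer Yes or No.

Yes

1. bind(c,f)  →  {at(c), holds(b), holds(f), near(c)}
2. bind(b,c)  →  {at(b), holds(b), holds(f), near(b), near(c)}
optimal plan length = 2; 2 ≤ 4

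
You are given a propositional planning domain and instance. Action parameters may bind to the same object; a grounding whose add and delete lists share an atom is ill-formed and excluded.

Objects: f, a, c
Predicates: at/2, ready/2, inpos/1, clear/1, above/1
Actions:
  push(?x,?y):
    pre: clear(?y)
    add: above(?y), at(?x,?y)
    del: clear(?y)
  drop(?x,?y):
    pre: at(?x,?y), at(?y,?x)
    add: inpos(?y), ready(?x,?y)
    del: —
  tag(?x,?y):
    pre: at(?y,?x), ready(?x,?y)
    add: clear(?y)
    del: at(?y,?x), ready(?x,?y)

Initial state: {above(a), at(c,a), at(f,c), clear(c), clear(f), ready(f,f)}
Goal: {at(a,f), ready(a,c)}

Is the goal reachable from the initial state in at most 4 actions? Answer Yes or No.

Yes

1. push(a,f)  →  {above(a), above(f), at(a,f), at(c,a), at(f,c), clear(c), ready(f,f)}
2. push(a,c)  →  {above(a), above(c), above(f), at(a,c), at(a,f), at(c,a), at(f,c), ready(f,f)}
3. drop(a,c)  →  {above(a), above(c), above(f), at(a,c), at(a,f), at(c,a), at(f,c), inpos(c), ready(a,c), ready(f,f)}
optimal plan length = 3; 3 ≤ 4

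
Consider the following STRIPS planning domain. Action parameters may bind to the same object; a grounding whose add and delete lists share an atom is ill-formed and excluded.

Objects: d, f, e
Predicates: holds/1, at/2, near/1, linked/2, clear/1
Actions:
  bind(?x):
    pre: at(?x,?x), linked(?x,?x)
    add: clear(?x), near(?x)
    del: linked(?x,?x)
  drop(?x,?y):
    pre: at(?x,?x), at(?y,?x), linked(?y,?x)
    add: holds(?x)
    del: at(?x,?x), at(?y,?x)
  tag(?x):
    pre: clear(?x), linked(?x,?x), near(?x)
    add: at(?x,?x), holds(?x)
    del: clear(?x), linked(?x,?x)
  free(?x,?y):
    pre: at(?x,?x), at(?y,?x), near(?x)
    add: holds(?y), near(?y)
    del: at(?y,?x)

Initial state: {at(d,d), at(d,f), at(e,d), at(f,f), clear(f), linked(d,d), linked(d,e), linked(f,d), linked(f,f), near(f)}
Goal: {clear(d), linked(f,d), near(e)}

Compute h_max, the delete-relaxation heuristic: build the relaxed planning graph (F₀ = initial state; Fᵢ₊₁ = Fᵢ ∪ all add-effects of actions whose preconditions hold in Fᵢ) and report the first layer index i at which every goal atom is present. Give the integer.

2

F0 = init (10 atoms)
F1 = F0 ∪ {clear(d), holds(d), holds(f), near(d)}  (14 atoms)
F2 = F1 ∪ {holds(e), near(e)}  (16 atoms)
goal ⊆ F2  ⇒  h_max = 2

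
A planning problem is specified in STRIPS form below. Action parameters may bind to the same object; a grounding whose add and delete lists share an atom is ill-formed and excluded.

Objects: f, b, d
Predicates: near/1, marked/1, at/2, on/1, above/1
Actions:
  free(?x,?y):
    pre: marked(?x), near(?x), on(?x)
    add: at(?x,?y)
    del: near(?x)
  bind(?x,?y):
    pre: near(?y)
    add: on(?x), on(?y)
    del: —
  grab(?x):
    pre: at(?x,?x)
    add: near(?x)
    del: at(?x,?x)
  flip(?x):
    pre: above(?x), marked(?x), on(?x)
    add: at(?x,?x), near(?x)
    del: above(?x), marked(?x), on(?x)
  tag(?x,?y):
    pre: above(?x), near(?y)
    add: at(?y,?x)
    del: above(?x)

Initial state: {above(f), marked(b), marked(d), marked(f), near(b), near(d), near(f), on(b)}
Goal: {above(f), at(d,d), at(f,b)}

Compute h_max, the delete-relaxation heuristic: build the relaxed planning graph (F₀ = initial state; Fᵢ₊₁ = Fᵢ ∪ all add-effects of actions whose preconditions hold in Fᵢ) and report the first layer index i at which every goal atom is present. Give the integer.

F0 = init (8 atoms)
F1 = F0 ∪ {at(b,b), at(b,d), at(b,f), at(d,f), at(f,f), on(d), on(f)}  (15 atoms)
F2 = F1 ∪ {at(d,b), at(d,d), at(f,b), at(f,d)}  (19 atoms)
goal ⊆ F2  ⇒  h_max = 2

2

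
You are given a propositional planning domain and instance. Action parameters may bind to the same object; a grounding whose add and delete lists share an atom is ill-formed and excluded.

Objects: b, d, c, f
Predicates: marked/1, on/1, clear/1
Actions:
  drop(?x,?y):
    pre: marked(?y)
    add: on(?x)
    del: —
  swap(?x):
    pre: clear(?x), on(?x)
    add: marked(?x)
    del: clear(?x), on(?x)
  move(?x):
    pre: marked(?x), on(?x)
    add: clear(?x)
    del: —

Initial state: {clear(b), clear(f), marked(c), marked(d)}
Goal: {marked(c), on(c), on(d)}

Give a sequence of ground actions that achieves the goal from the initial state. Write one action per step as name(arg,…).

drop(d,d); drop(c,d)

1. drop(d,d)  →  {clear(b), clear(f), marked(c), marked(d), on(d)}
2. drop(c,d)  →  {clear(b), clear(f), marked(c), marked(d), on(c), on(d)}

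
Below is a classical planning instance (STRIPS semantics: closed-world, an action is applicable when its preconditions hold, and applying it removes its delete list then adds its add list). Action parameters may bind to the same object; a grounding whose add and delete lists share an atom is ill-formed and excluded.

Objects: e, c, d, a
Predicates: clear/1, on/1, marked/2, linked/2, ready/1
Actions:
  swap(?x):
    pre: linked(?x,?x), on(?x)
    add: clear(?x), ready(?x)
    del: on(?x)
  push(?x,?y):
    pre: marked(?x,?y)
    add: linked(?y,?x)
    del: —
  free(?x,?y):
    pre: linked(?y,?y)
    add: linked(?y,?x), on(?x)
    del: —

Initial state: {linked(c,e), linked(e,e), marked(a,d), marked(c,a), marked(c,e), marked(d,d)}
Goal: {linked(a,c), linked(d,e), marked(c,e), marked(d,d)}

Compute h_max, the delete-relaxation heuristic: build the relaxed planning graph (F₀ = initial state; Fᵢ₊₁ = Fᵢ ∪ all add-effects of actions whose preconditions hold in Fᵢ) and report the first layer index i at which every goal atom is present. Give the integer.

2

F0 = init (6 atoms)
F1 = F0 ∪ {linked(a,c), linked(d,a), linked(d,d), linked(e,a), linked(e,c), linked(e,d), on(a), on(c), on(d), on(e)}  (16 atoms)
F2 = F1 ∪ {clear(d), clear(e), linked(d,c), linked(d,e), ready(d), ready(e)}  (22 atoms)
goal ⊆ F2  ⇒  h_max = 2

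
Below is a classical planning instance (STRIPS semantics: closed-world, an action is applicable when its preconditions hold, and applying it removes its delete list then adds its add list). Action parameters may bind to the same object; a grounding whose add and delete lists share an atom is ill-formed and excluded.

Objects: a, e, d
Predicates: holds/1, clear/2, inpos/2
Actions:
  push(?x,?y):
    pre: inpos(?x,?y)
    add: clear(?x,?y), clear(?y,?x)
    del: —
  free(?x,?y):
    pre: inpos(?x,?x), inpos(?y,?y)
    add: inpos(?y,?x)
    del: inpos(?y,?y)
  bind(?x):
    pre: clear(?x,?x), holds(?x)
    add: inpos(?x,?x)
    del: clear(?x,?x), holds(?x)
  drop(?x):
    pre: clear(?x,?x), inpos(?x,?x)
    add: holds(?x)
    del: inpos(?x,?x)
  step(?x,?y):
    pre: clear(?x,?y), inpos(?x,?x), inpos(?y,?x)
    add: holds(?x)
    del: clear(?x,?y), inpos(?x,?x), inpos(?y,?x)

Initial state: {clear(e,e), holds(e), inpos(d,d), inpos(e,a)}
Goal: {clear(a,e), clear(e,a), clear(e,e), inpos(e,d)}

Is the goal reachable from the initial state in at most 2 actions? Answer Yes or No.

1. push(e,a)  →  {clear(a,e), clear(e,a), clear(e,e), holds(e), inpos(d,d), inpos(e,a)}
2. bind(e)  →  {clear(a,e), clear(e,a), inpos(d,d), inpos(e,a), inpos(e,e)}
3. push(e,e)  →  {clear(a,e), clear(e,a), clear(e,e), inpos(d,d), inpos(e,a), inpos(e,e)}
4. free(d,e)  →  {clear(a,e), clear(e,a), clear(e,e), inpos(d,d), inpos(e,a), inpos(e,d)}
optimal plan length = 4; 4 > 2

No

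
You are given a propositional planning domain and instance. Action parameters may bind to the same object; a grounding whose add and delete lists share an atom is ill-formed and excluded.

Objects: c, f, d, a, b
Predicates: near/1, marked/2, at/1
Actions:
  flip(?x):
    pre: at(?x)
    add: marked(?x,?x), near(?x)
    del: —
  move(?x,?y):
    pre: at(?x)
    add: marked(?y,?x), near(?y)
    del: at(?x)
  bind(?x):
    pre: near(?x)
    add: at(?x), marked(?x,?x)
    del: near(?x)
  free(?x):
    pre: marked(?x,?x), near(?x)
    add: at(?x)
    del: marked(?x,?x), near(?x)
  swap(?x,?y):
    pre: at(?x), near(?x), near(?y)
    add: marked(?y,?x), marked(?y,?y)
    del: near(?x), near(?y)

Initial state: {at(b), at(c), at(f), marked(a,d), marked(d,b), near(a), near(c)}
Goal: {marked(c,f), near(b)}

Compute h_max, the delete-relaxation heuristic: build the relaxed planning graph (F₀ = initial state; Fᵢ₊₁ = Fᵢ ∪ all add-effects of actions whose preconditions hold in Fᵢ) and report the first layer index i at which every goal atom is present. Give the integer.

F0 = init (7 atoms)
F1 = F0 ∪ {at(a), marked(a,a), marked(a,b), marked(a,c), marked(a,f), marked(b,b), marked(b,c), marked(b,f), marked(c,b), marked(c,c), marked(c,f), marked(d,c), marked(d,f), marked(f,b), marked(f,c), marked(f,f), near(b), near(d), near(f)}  (26 atoms)
goal ⊆ F1  ⇒  h_max = 1

1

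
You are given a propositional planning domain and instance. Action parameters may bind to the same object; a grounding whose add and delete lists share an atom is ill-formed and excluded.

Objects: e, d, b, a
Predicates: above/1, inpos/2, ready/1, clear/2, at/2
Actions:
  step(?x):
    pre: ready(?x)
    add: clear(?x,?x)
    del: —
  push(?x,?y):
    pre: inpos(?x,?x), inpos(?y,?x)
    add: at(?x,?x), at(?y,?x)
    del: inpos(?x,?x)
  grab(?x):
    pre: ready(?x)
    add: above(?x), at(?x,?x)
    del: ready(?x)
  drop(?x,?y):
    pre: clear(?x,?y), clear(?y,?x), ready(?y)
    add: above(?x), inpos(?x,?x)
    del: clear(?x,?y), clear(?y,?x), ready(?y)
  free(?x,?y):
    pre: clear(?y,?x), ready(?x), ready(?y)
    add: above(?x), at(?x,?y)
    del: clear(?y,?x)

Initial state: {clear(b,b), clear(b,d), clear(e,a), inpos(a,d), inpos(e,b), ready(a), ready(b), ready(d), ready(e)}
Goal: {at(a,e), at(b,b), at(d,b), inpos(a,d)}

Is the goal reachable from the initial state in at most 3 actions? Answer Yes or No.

Yes

1. free(d,b)  →  {above(d), at(d,b), clear(b,b), clear(e,a), inpos(a,d), inpos(e,b), ready(a), ready(b), ready(d), ready(e)}
2. grab(b)  →  {above(b), above(d), at(b,b), at(d,b), clear(b,b), clear(e,a), inpos(a,d), inpos(e,b), ready(a), ready(d), ready(e)}
3. free(a,e)  →  {above(a), above(b), above(d), at(a,e), at(b,b), at(d,b), clear(b,b), inpos(a,d), inpos(e,b), ready(a), ready(d), ready(e)}
optimal plan length = 3; 3 ≤ 3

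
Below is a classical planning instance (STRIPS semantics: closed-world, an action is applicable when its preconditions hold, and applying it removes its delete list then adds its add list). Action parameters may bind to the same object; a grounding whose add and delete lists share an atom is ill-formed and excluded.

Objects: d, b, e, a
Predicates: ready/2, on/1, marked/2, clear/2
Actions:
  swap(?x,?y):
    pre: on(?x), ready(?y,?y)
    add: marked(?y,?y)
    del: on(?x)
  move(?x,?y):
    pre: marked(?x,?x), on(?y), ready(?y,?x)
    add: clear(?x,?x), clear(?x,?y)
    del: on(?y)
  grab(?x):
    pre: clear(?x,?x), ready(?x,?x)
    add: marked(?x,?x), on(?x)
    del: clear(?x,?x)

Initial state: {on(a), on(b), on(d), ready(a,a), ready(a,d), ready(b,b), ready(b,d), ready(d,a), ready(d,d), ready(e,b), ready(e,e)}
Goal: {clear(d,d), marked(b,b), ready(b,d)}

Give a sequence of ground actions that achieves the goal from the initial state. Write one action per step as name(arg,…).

swap(d,d); swap(b,b); move(d,a)

1. swap(d,d)  →  {marked(d,d), on(a), on(b), ready(a,a), ready(a,d), ready(b,b), ready(b,d), ready(d,a), ready(d,d), ready(e,b), ready(e,e)}
2. swap(b,b)  →  {marked(b,b), marked(d,d), on(a), ready(a,a), ready(a,d), ready(b,b), ready(b,d), ready(d,a), ready(d,d), ready(e,b), ready(e,e)}
3. move(d,a)  →  {clear(d,a), clear(d,d), marked(b,b), marked(d,d), ready(a,a), ready(a,d), ready(b,b), ready(b,d), ready(d,a), ready(d,d), ready(e,b), ready(e,e)}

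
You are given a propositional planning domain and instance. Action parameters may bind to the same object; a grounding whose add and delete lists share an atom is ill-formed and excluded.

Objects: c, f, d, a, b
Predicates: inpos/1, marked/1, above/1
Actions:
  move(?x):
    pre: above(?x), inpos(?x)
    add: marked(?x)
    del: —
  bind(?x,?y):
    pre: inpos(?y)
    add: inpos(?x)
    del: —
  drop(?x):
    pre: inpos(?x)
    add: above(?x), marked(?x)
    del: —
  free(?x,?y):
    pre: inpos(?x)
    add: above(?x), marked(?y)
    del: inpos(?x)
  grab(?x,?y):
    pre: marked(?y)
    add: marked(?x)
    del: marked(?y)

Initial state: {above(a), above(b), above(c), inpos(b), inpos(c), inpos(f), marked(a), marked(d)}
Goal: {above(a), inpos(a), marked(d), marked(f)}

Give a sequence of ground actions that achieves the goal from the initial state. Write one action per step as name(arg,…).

1. bind(a,c)  →  {above(a), above(b), above(c), inpos(a), inpos(b), inpos(c), inpos(f), marked(a), marked(d)}
2. drop(f)  →  {above(a), above(b), above(c), above(f), inpos(a), inpos(b), inpos(c), inpos(f), marked(a), marked(d), marked(f)}

bind(a,c); drop(f)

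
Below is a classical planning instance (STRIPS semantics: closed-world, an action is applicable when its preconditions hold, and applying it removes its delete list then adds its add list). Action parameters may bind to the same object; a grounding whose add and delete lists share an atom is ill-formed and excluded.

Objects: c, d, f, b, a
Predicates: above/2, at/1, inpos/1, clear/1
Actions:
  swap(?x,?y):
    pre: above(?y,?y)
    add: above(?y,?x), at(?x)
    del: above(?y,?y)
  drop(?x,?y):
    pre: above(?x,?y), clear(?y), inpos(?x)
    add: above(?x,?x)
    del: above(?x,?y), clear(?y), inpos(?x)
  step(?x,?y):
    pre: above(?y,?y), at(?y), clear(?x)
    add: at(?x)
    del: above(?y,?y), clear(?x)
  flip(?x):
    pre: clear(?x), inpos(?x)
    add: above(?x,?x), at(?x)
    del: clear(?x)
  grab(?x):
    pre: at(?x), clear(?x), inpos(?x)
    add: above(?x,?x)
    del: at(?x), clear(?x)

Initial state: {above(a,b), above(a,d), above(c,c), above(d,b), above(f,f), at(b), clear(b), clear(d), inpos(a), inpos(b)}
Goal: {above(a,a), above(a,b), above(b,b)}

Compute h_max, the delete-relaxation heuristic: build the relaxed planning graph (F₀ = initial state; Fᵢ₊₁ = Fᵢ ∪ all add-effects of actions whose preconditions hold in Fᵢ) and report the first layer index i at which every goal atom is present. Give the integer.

1

F0 = init (10 atoms)
F1 = F0 ∪ {above(a,a), above(b,b), above(c,a), above(c,b), above(c,d), above(c,f), above(f,a), above(f,b), above(f,c), above(f,d), at(a), at(c), at(d), at(f)}  (24 atoms)
goal ⊆ F1  ⇒  h_max = 1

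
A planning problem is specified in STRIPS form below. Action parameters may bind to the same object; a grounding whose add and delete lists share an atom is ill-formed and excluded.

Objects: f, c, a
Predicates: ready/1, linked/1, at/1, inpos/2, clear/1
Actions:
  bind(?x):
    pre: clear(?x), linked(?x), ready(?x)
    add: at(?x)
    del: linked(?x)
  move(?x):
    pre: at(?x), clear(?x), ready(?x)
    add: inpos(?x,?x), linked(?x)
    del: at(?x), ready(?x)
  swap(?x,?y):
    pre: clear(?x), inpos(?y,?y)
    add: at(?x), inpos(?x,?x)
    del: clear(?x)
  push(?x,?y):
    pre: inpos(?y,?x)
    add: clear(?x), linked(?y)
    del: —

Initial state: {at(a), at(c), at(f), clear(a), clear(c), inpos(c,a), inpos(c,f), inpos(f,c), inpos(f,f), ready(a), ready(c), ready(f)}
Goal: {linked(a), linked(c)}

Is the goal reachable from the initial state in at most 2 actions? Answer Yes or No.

1. move(c)  →  {at(a), at(f), clear(a), clear(c), inpos(c,a), inpos(c,c), inpos(c,f), inpos(f,c), inpos(f,f), linked(c), ready(a), ready(f)}
2. move(a)  →  {at(f), clear(a), clear(c), inpos(a,a), inpos(c,a), inpos(c,c), inpos(c,f), inpos(f,c), inpos(f,f), linked(a), linked(c), ready(f)}
optimal plan length = 2; 2 ≤ 2

Yes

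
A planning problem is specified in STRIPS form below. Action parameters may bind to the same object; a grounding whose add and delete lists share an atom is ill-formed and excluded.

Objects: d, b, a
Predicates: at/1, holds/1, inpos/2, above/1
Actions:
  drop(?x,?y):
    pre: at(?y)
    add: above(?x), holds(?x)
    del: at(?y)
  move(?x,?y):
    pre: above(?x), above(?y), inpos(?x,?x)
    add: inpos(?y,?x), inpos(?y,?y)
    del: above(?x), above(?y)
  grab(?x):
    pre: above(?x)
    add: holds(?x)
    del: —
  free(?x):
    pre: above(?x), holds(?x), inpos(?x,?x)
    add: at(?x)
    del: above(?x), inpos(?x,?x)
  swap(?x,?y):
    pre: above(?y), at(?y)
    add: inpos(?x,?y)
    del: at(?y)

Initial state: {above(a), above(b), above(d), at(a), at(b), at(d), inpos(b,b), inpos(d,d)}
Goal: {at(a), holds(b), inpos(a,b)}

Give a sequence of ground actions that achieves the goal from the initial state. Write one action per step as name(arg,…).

1. drop(b,d)  →  {above(a), above(b), above(d), at(a), at(b), holds(b), inpos(b,b), inpos(d,d)}
2. move(b,a)  →  {above(d), at(a), at(b), holds(b), inpos(a,a), inpos(a,b), inpos(b,b), inpos(d,d)}

drop(b,d); move(b,a)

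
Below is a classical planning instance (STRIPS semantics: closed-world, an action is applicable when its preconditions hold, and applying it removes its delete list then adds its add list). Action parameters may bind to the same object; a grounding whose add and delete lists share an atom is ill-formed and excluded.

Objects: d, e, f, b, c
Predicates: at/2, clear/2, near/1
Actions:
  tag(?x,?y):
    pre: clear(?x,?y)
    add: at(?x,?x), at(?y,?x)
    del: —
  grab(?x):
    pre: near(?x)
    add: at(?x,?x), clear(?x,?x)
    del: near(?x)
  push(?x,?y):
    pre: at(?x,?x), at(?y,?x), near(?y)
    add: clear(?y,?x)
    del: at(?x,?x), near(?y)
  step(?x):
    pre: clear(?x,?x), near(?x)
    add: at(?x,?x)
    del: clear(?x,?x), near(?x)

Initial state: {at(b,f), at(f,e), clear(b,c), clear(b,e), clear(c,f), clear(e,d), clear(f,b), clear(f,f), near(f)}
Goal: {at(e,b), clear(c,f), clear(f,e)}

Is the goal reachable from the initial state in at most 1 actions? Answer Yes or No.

No

1. tag(e,d)  →  {at(b,f), at(d,e), at(e,e), at(f,e), clear(b,c), clear(b,e), clear(c,f), clear(e,d), clear(f,b), clear(f,f), near(f)}
2. tag(b,e)  →  {at(b,b), at(b,f), at(d,e), at(e,b), at(e,e), at(f,e), clear(b,c), clear(b,e), clear(c,f), clear(e,d), clear(f,b), clear(f,f), near(f)}
3. push(e,f)  →  {at(b,b), at(b,f), at(d,e), at(e,b), at(f,e), clear(b,c), clear(b,e), clear(c,f), clear(e,d), clear(f,b), clear(f,e), clear(f,f)}
optimal plan length = 3; 3 > 1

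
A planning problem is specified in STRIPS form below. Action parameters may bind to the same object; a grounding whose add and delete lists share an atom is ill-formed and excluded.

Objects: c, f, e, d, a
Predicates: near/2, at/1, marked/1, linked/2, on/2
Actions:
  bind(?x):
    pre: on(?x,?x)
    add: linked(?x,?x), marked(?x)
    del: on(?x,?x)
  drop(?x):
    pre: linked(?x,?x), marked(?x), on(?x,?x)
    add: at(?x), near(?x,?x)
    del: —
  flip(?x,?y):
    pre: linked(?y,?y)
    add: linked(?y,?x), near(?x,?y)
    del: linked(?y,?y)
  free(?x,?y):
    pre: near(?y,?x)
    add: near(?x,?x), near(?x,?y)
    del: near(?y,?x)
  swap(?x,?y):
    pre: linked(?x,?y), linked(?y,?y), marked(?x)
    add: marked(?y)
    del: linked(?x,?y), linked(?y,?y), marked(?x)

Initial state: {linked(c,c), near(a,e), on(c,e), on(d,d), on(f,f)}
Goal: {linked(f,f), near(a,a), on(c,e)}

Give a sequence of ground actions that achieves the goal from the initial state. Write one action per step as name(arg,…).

bind(f); free(e,a); free(a,e)

1. bind(f)  →  {linked(c,c), linked(f,f), marked(f), near(a,e), on(c,e), on(d,d)}
2. free(e,a)  →  {linked(c,c), linked(f,f), marked(f), near(e,a), near(e,e), on(c,e), on(d,d)}
3. free(a,e)  →  {linked(c,c), linked(f,f), marked(f), near(a,a), near(a,e), near(e,e), on(c,e), on(d,d)}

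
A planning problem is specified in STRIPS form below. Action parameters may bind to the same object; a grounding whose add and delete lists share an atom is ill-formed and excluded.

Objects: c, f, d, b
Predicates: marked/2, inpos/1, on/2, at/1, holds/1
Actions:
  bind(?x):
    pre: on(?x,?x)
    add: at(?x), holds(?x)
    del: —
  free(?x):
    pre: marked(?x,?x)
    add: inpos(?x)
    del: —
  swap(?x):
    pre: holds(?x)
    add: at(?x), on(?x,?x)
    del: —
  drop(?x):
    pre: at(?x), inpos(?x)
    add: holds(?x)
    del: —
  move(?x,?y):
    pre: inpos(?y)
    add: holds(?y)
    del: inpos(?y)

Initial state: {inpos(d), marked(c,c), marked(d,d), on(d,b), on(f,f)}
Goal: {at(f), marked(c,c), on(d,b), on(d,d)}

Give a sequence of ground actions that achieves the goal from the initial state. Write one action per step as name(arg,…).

1. bind(f)  →  {at(f), holds(f), inpos(d), marked(c,c), marked(d,d), on(d,b), on(f,f)}
2. move(c,d)  →  {at(f), holds(d), holds(f), marked(c,c), marked(d,d), on(d,b), on(f,f)}
3. swap(d)  →  {at(d), at(f), holds(d), holds(f), marked(c,c), marked(d,d), on(d,b), on(d,d), on(f,f)}

bind(f); move(c,d); swap(d)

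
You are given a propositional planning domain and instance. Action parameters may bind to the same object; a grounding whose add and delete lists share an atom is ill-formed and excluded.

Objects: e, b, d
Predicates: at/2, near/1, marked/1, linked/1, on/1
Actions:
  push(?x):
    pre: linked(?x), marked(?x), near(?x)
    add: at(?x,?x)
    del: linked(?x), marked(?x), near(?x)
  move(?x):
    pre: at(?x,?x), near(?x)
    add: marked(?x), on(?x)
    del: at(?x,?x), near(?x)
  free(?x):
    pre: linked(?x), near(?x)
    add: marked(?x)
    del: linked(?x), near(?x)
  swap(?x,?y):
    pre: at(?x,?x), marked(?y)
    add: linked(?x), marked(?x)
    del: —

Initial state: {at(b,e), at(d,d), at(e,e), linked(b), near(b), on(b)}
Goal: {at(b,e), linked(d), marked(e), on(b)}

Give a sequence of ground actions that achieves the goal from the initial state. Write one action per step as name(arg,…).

1. free(b)  →  {at(b,e), at(d,d), at(e,e), marked(b), on(b)}
2. swap(e,b)  →  {at(b,e), at(d,d), at(e,e), linked(e), marked(b), marked(e), on(b)}
3. swap(d,e)  →  {at(b,e), at(d,d), at(e,e), linked(d), linked(e), marked(b), marked(d), marked(e), on(b)}

free(b); swap(e,b); swap(d,e)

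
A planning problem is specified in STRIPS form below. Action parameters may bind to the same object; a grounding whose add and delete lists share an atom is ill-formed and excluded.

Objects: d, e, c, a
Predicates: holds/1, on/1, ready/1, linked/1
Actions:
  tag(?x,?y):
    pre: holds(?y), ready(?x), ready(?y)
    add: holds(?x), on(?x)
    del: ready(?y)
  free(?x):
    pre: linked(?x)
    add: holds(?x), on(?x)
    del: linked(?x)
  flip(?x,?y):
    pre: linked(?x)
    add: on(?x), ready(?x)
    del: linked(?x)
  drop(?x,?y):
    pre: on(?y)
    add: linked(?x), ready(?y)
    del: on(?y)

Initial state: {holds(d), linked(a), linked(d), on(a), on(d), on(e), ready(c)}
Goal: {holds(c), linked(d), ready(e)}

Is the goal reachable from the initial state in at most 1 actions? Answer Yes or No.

1. drop(c,e)  →  {holds(d), linked(a), linked(c), linked(d), on(a), on(d), ready(c), ready(e)}
2. free(c)  →  {holds(c), holds(d), linked(a), linked(d), on(a), on(c), on(d), ready(c), ready(e)}
optimal plan length = 2; 2 > 1

No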